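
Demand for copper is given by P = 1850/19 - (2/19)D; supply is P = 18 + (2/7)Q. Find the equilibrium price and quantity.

P* = 76, Q* = 203

Set the two price expressions equal: 1850/19 - (2/19)Q = 18 + (2/7)Q.
1508/19 = (52/133)Q, so Q* = 203.
P* = 1850/19 − (2/19)(203) = 76.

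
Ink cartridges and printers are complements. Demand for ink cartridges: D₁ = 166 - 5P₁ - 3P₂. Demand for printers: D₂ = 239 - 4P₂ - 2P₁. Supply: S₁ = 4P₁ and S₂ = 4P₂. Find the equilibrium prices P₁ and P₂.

Market 1: 166 - 5P₁ - 3P₂ = 4P₁ → 9P₁ + 3P₂ = 166.
Market 2: 8P₂ + 2P₁ = 239.
Eliminating P₂: 8×(1) − 3×(2) gives 66P₁ = 611, so P₁ = 611/66.
Back-substitute into (2): P₂ = (239 − 2×611/66) / 8 = 1819/66.

P₁ = 611/66, P₂ = 1819/66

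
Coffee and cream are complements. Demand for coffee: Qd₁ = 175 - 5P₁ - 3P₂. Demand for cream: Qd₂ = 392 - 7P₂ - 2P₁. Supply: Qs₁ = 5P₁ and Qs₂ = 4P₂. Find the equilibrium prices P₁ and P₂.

Market 1: 175 - 5P₁ - 3P₂ = 5P₁ → 10P₁ + 3P₂ = 175.
Market 2: 11P₂ + 2P₁ = 392.
Eliminating P₂: 11×(1) − 3×(2) gives 104P₁ = 749, so P₁ = 749/104.
Back-substitute into (2): P₂ = (392 − 2×749/104) / 11 = 1785/52.

P₁ = 749/104, P₂ = 1785/52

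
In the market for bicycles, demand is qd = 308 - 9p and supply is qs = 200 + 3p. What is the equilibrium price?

p* = 9

Set qd = qs: 308 - 9p = 200 + 3p.
108 = 12p, so p* = 9.
q* = 308 − 9(9) = 227.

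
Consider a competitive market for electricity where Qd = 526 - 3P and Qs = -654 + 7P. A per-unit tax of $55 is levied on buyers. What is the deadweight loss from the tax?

Deadweight loss = 3176.25

Pre-tax equilibrium: P* = 118, Q* = 172.
Tax on buyers shifts demand to Qd = 526 − 3(P + 55) = 361 - 3P.
361 - 3P = -654 + 7P gives seller price Ps = 101.5; buyers pay Pb = 101.5 + 55 = 156.5.
New quantity: Q = 526 − 3(156.5) = 56.5.
DWL = ½ × 55 × (172 − 56.5) = 3176.25.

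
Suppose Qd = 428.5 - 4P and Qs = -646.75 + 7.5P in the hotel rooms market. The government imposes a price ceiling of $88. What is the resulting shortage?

Shortage = 63.25

Equilibrium price would be P* = 93.5, so the ceiling at 88 binds.
At P = 88: Qd = 428.5 − 4(88) = 76.5, Qs = -646.75 + 7.5(88) = 13.25.
Shortage = 76.5 − 13.25 = 63.25.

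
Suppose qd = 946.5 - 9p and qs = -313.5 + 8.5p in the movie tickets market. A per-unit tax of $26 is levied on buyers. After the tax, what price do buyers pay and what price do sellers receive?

Pre-tax equilibrium: p* = 72, q* = 298.5.
Tax on buyers shifts demand to qd = 946.5 − 9(p + 26) = 712.5 - 9p.
712.5 - 9p = -313.5 + 8.5p gives seller price ps = 2052/35; buyers pay pb = 2052/35 + 26 = 2962/35.
New quantity: q = 946.5 − 9(2962/35) = 12939/70.

Buyers pay 2962/35, sellers receive 2052/35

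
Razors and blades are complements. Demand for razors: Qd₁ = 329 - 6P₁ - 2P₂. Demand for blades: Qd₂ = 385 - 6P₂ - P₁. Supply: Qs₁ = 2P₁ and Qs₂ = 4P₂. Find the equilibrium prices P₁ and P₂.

P₁ = 420/13, P₂ = 917/26

Market 1: 329 - 6P₁ - 2P₂ = 2P₁ → 8P₁ + 2P₂ = 329.
Market 2: 10P₂ + P₁ = 385.
Eliminating P₂: 10×(1) − 2×(2) gives 78P₁ = 2520, so P₁ = 420/13.
Back-substitute into (2): P₂ = (385 − 1×420/13) / 10 = 917/26.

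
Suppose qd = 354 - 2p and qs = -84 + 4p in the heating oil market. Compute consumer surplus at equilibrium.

Consumer surplus = 10816

Equilibrium: 354 - 2p = -84 + 4p gives p* = 73, q* = 208.
Demand choke price (qd = 0): p = 177.
CS = ½(177 − 73)(208) = 10816.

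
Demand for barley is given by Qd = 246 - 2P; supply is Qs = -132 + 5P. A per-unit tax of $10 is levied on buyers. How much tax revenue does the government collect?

Tax revenue = 8660/7

Pre-tax equilibrium: P* = 54, Q* = 138.
Tax on buyers shifts demand to Qd = 246 − 2(P + 10) = 226 - 2P.
226 - 2P = -132 + 5P gives seller price Ps = 358/7; buyers pay Pb = 358/7 + 10 = 428/7.
New quantity: Q = 246 − 2(428/7) = 866/7.
Revenue = 10 × 866/7 = 8660/7.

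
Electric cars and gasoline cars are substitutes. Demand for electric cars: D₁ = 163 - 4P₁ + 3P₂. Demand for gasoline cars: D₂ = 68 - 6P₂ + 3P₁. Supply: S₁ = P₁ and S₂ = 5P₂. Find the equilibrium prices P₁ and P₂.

P₁ = 1997/46, P₂ = 829/46

Market 1: 163 - 4P₁ + 3P₂ = P₁ → 5P₁ - 3P₂ = 163.
Market 2: 11P₂ - 3P₁ = 68.
Eliminating P₂: 11×(1) + 3×(2) gives 46P₁ = 1997, so P₁ = 1997/46.
Back-substitute into (2): P₂ = (68 + 3×1997/46) / 11 = 829/46.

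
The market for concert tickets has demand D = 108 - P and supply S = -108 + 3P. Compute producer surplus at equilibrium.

Equilibrium: 108 - P = -108 + 3P gives P* = 54, Q* = 54.
Supply starts at P = 36 (where S = 0).
PS = ½(54 − 36)(54) = 486.

Producer surplus = 486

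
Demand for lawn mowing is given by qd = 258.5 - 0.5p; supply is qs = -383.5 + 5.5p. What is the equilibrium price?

Set qd = qs: 258.5 - 0.5p = -383.5 + 5.5p.
642 = 6p, so p* = 107.
q* = 258.5 − 0.5(107) = 205.

p* = 107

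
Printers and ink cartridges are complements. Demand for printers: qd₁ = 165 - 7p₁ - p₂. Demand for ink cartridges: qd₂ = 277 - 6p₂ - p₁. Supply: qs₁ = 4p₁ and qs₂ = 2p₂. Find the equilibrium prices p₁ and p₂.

p₁ = 1043/87, p₂ = 2882/87

Market 1: 165 - 7p₁ - p₂ = 4p₁ → 11p₁ + p₂ = 165.
Market 2: 8p₂ + p₁ = 277.
Eliminating p₂: 8×(1) − 1×(2) gives 87p₁ = 1043, so p₁ = 1043/87.
Back-substitute into (2): p₂ = (277 − 1×1043/87) / 8 = 2882/87.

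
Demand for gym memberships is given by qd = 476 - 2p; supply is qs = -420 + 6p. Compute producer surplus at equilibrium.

Equilibrium: 476 - 2p = -420 + 6p gives p* = 112, q* = 252.
Supply starts at p = 70 (where qs = 0).
PS = ½(112 − 70)(252) = 5292.

Producer surplus = 5292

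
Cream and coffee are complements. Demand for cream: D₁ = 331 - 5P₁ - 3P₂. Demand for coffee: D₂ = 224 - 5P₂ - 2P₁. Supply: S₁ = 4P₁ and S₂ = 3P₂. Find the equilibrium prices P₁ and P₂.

P₁ = 988/33, P₂ = 677/33

Market 1: 331 - 5P₁ - 3P₂ = 4P₁ → 9P₁ + 3P₂ = 331.
Market 2: 8P₂ + 2P₁ = 224.
Eliminating P₂: 8×(1) − 3×(2) gives 66P₁ = 1976, so P₁ = 988/33.
Back-substitute into (2): P₂ = (224 − 2×988/33) / 8 = 677/33.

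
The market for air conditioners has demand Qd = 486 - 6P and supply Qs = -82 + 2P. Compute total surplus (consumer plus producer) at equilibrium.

Total surplus = 1200

Equilibrium: 486 - 6P = -82 + 2P gives P* = 71, Q* = 60.
Demand choke price: P = 81; supply starts at P = 41.
CS = ½(81 − 71)(60) = 300; PS = ½(71 − 41)(60) = 900.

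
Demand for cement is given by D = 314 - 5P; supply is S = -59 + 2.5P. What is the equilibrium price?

P* = 746/15

Set D = S: 314 - 5P = -59 + 2.5P.
373 = 7.5P, so P* = 746/15.
Q* = 314 − 5(746/15) = 196/3.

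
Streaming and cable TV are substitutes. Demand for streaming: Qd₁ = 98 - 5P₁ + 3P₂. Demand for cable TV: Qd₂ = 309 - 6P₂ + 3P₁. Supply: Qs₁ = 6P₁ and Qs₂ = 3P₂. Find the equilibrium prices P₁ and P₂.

Market 1: 98 - 5P₁ + 3P₂ = 6P₁ → 11P₁ - 3P₂ = 98.
Market 2: 9P₂ - 3P₁ = 309.
Eliminating P₂: 9×(1) + 3×(2) gives 90P₁ = 1809, so P₁ = 20.1.
Back-substitute into (2): P₂ = (309 + 3×20.1) / 9 = 1231/30.

P₁ = 20.1, P₂ = 1231/30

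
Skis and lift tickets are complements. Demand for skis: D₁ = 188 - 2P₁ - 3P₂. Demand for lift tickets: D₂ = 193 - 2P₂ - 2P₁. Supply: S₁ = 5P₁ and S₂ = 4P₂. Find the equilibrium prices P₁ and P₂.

Market 1: 188 - 2P₁ - 3P₂ = 5P₁ → 7P₁ + 3P₂ = 188.
Market 2: 6P₂ + 2P₁ = 193.
Eliminating P₂: 6×(1) − 3×(2) gives 36P₁ = 549, so P₁ = 15.25.
Back-substitute into (2): P₂ = (193 − 2×15.25) / 6 = 325/12.

P₁ = 15.25, P₂ = 325/12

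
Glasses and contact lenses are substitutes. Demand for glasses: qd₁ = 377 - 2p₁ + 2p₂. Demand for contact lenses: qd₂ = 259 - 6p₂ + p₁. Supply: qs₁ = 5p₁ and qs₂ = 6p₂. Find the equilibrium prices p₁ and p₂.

Market 1: 377 - 2p₁ + 2p₂ = 5p₁ → 7p₁ - 2p₂ = 377.
Market 2: 12p₂ - p₁ = 259.
Eliminating p₂: 12×(1) + 2×(2) gives 82p₁ = 5042, so p₁ = 2521/41.
Back-substitute into (2): p₂ = (259 + 1×2521/41) / 12 = 1095/41.

p₁ = 2521/41, p₂ = 1095/41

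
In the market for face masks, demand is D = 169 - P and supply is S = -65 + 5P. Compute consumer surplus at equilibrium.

Equilibrium: 169 - P = -65 + 5P gives P* = 39, Q* = 130.
Demand choke price (D = 0): P = 169.
CS = ½(169 − 39)(130) = 8450.

Consumer surplus = 8450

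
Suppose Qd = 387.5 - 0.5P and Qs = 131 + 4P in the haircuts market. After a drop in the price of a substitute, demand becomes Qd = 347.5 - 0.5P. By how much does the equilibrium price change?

Original equilibrium: P* = 57, Q* = 359.
New equilibrium: 347.5 - 0.5P = 131 + 4P, so 216.5 = 4.5P and P' = 433/9; Q' = 347.5 − 0.5(433/9) = 2911/9.
Change in price: 433/9 − 57 = -80/9.

ΔP = -80/9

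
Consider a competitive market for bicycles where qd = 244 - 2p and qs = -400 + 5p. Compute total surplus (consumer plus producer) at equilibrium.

Total surplus = 1260

Equilibrium: 244 - 2p = -400 + 5p gives p* = 92, q* = 60.
Demand choke price: p = 122; supply starts at p = 80.
CS = ½(122 − 92)(60) = 900; PS = ½(92 − 80)(60) = 360.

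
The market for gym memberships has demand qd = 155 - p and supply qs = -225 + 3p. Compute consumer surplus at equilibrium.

Consumer surplus = 1800

Equilibrium: 155 - p = -225 + 3p gives p* = 95, q* = 60.
Demand choke price (qd = 0): p = 155.
CS = ½(155 − 95)(60) = 1800.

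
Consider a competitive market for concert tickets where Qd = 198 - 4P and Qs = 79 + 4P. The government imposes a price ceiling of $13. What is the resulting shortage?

Equilibrium price would be P* = 14.875, so the ceiling at 13 binds.
At P = 13: Qd = 198 − 4(13) = 146, Qs = 79 + 4(13) = 131.
Shortage = 146 − 131 = 15.

Shortage = 15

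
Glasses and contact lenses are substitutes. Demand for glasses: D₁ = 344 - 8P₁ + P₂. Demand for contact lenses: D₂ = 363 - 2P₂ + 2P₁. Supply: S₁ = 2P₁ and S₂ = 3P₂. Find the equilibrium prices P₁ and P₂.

P₁ = 2083/48, P₂ = 2159/24

Market 1: 344 - 8P₁ + P₂ = 2P₁ → 10P₁ - P₂ = 344.
Market 2: 5P₂ - 2P₁ = 363.
Eliminating P₂: 5×(1) + 1×(2) gives 48P₁ = 2083, so P₁ = 2083/48.
Back-substitute into (2): P₂ = (363 + 2×2083/48) / 5 = 2159/24.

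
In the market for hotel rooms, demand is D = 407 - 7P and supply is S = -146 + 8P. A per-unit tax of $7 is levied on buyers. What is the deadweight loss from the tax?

Deadweight loss = 1372/15

Pre-tax equilibrium: P* = 553/15, Q* = 2234/15.
Tax on buyers shifts demand to D = 407 − 7(P + 7) = 358 - 7P.
358 - 7P = -146 + 8P gives seller price Ps = 33.6; buyers pay Pb = 33.6 + 7 = 40.6.
New quantity: Q = 407 − 7(40.6) = 122.8.
DWL = ½ × 7 × (2234/15 − 122.8) = 1372/15.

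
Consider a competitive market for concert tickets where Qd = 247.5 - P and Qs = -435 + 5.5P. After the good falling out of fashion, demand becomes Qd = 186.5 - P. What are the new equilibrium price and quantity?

Original equilibrium: P* = 105, Q* = 142.5.
New equilibrium: 186.5 - P = -435 + 5.5P, so 621.5 = 6.5P and P' = 1243/13; Q' = 186.5 − 1(1243/13) = 2363/26.

P' = 1243/13, Q' = 2363/26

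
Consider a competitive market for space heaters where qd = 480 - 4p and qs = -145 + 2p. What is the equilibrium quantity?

q* = 190/3

Set qd = qs: 480 - 4p = -145 + 2p.
625 = 6p, so p* = 625/6.
q* = 480 − 4(625/6) = 190/3.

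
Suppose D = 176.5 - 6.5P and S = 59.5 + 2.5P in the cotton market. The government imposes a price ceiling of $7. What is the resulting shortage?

Equilibrium price would be P* = 13, so the ceiling at 7 binds.
At P = 7: D = 176.5 − 6.5(7) = 131, S = 59.5 + 2.5(7) = 77.
Shortage = 131 − 77 = 54.

Shortage = 54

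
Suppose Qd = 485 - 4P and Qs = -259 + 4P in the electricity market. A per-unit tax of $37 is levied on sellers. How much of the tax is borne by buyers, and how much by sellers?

Buyers bear $18.5, sellers bear $18.5

Pre-tax equilibrium: P* = 93, Q* = 113.
Tax on sellers shifts supply to Qs = -259 + 4(P − 37) = -407 + 4P.
485 - 4P = -407 + 4P gives buyer price Pb = 111.5; sellers receive Ps = 111.5 − 37 = 74.5.
New quantity: Q = 485 − 4(111.5) = 39.
Buyer burden = 111.5 − 93 = 18.5; seller burden = 93 − 74.5 = 18.5.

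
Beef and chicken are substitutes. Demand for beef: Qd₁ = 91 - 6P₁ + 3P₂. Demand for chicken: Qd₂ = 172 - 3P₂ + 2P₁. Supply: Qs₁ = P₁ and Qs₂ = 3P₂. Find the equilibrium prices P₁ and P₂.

Market 1: 91 - 6P₁ + 3P₂ = P₁ → 7P₁ - 3P₂ = 91.
Market 2: 6P₂ - 2P₁ = 172.
Eliminating P₂: 6×(1) + 3×(2) gives 36P₁ = 1062, so P₁ = 29.5.
Back-substitute into (2): P₂ = (172 + 2×29.5) / 6 = 38.5.

P₁ = 29.5, P₂ = 38.5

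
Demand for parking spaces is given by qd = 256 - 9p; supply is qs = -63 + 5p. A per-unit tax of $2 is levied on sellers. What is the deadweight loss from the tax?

Pre-tax equilibrium: p* = 319/14, q* = 713/14.
Tax on sellers shifts supply to qs = -63 + 5(p − 2) = -73 + 5p.
256 - 9p = -73 + 5p gives buyer price pb = 23.5; sellers receive ps = 23.5 − 2 = 21.5.
New quantity: q = 256 − 9(23.5) = 44.5.
DWL = ½ × 2 × (713/14 − 44.5) = 45/7.

Deadweight loss = 45/7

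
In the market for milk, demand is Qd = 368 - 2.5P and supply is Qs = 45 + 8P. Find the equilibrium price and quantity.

P* = 646/21, Q* = 6113/21

Set Qd = Qs: 368 - 2.5P = 45 + 8P.
323 = 10.5P, so P* = 646/21.
Q* = 368 − 2.5(646/21) = 6113/21.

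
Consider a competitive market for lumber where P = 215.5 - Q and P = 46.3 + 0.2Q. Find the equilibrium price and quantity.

Set the two price expressions equal: 215.5 - Q = 46.3 + 0.2Q.
169.2 = 1.2Q, so Q* = 141.
P* = 215.5 − (1)(141) = 74.5.

P* = 74.5, Q* = 141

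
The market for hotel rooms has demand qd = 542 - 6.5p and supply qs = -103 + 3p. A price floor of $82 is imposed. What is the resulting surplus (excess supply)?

Surplus = 134

Equilibrium price would be p* = 1290/19, so the floor at 82 binds.
At p = 82: qd = 9, qs = 143.
Surplus = 143 − 9 = 134.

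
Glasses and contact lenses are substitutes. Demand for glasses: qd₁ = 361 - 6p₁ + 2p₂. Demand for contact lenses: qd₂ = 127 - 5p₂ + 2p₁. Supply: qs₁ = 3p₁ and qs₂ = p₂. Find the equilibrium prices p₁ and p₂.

Market 1: 361 - 6p₁ + 2p₂ = 3p₁ → 9p₁ - 2p₂ = 361.
Market 2: 6p₂ - 2p₁ = 127.
Eliminating p₂: 6×(1) + 2×(2) gives 50p₁ = 2420, so p₁ = 48.4.
Back-substitute into (2): p₂ = (127 + 2×48.4) / 6 = 37.3.

p₁ = 48.4, p₂ = 37.3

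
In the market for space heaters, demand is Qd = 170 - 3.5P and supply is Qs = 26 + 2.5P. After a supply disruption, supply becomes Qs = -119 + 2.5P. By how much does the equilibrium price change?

Original equilibrium: P* = 24, Q* = 86.
New equilibrium: 170 - 3.5P = -119 + 2.5P, so 289 = 6P and P' = 289/6; Q' = 170 − 3.5(289/6) = 17/12.
Change in price: 289/6 − 24 = 145/6.

ΔP = 145/6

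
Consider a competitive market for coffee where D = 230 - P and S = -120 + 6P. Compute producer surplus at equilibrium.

Producer surplus = 2700

Equilibrium: 230 - P = -120 + 6P gives P* = 50, Q* = 180.
Supply starts at P = 20 (where S = 0).
PS = ½(50 − 20)(180) = 2700.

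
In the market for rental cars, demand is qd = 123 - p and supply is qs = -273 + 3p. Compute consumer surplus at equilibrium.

Consumer surplus = 288

Equilibrium: 123 - p = -273 + 3p gives p* = 99, q* = 24.
Demand choke price (qd = 0): p = 123.
CS = ½(123 − 99)(24) = 288.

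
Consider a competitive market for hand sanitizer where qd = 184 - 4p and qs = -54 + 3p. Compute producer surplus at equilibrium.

Equilibrium: 184 - 4p = -54 + 3p gives p* = 34, q* = 48.
Supply starts at p = 18 (where qs = 0).
PS = ½(34 − 18)(48) = 384.

Producer surplus = 384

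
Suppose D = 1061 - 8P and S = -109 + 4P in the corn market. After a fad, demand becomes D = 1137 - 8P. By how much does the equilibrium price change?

Original equilibrium: P* = 97.5, Q* = 281.
New equilibrium: 1137 - 8P = -109 + 4P, so 1246 = 12P and P' = 623/6; Q' = 1137 − 8(623/6) = 919/3.
Change in price: 623/6 − 97.5 = 19/3.

ΔP = 19/3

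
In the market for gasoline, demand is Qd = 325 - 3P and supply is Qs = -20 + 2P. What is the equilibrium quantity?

Q* = 118

Set Qd = Qs: 325 - 3P = -20 + 2P.
345 = 5P, so P* = 69.
Q* = 325 − 3(69) = 118.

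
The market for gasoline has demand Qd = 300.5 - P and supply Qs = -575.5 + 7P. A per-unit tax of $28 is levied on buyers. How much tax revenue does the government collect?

Pre-tax equilibrium: P* = 109.5, Q* = 191.
Tax on buyers shifts demand to Qd = 300.5 − 1(P + 28) = 272.5 - P.
272.5 - P = -575.5 + 7P gives seller price Ps = 106; buyers pay Pb = 106 + 28 = 134.
New quantity: Q = 300.5 − 1(134) = 166.5.
Revenue = 28 × 166.5 = 4662.

Tax revenue = 4662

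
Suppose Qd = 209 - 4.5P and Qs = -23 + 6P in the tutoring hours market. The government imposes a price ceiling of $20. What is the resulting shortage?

Shortage = 22

Equilibrium price would be P* = 464/21, so the ceiling at 20 binds.
At P = 20: Qd = 209 − 4.5(20) = 119, Qs = -23 + 6(20) = 97.
Shortage = 119 − 97 = 22.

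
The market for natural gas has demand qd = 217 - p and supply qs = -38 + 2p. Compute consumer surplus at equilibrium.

Equilibrium: 217 - p = -38 + 2p gives p* = 85, q* = 132.
Demand choke price (qd = 0): p = 217.
CS = ½(217 − 85)(132) = 8712.

Consumer surplus = 8712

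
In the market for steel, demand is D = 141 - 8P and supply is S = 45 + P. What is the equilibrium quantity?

Set D = S: 141 - 8P = 45 + P.
96 = 9P, so P* = 32/3.
Q* = 141 − 8(32/3) = 167/3.

Q* = 167/3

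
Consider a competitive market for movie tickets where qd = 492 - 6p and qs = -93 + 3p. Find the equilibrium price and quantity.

p* = 65, q* = 102

Set qd = qs: 492 - 6p = -93 + 3p.
585 = 9p, so p* = 65.
q* = 492 − 6(65) = 102.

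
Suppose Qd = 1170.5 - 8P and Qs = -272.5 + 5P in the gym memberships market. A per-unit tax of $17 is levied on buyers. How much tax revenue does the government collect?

Pre-tax equilibrium: P* = 111, Q* = 282.5.
Tax on buyers shifts demand to Qd = 1170.5 − 8(P + 17) = 1034.5 - 8P.
1034.5 - 8P = -272.5 + 5P gives seller price Ps = 1307/13; buyers pay Pb = 1307/13 + 17 = 1528/13.
New quantity: Q = 1170.5 − 8(1528/13) = 5985/26.
Revenue = 17 × 5985/26 = 101745/26.

Tax revenue = 101745/26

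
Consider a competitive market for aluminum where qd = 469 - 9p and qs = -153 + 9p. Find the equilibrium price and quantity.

Set qd = qs: 469 - 9p = -153 + 9p.
622 = 18p, so p* = 311/9.
q* = 469 − 9(311/9) = 158.

p* = 311/9, q* = 158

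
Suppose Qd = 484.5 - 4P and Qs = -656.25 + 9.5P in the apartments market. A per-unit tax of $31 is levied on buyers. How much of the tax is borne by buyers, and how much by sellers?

Buyers bear 589/27, sellers bear 248/27

Pre-tax equilibrium: P* = 84.5, Q* = 146.5.
Tax on buyers shifts demand to Qd = 484.5 − 4(P + 31) = 360.5 - 4P.
360.5 - 4P = -656.25 + 9.5P gives seller price Ps = 4067/54; buyers pay Pb = 4067/54 + 31 = 5741/54.
New quantity: Q = 484.5 − 4(5741/54) = 3199/54.
Buyer burden = 5741/54 − 84.5 = 589/27; seller burden = 84.5 − 4067/54 = 248/27.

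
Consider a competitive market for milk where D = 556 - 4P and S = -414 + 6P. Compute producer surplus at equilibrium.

Producer surplus = 2352

Equilibrium: 556 - 4P = -414 + 6P gives P* = 97, Q* = 168.
Supply starts at P = 69 (where S = 0).
PS = ½(97 − 69)(168) = 2352.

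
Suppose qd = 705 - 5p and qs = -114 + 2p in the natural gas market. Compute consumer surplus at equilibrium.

Consumer surplus = 1440

Equilibrium: 705 - 5p = -114 + 2p gives p* = 117, q* = 120.
Demand choke price (qd = 0): p = 141.
CS = ½(141 − 117)(120) = 1440.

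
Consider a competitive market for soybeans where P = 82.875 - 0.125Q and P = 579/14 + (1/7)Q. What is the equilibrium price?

P* = 63.5

Set the two price expressions equal: 82.875 - 0.125Q = 579/14 + (1/7)Q.
2325/56 = (15/56)Q, so Q* = 155.
P* = 82.875 − (0.125)(155) = 63.5.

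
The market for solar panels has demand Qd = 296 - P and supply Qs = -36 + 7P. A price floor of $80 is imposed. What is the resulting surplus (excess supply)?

Surplus = 308

Equilibrium price would be P* = 41.5, so the floor at 80 binds.
At P = 80: Qd = 216, Qs = 524.
Surplus = 524 − 216 = 308.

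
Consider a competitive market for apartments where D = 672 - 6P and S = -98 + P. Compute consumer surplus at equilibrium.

Consumer surplus = 12

Equilibrium: 672 - 6P = -98 + P gives P* = 110, Q* = 12.
Demand choke price (D = 0): P = 112.
CS = ½(112 − 110)(12) = 12.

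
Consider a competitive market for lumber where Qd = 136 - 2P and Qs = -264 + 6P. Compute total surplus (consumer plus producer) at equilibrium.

Total surplus = 432

Equilibrium: 136 - 2P = -264 + 6P gives P* = 50, Q* = 36.
Demand choke price: P = 68; supply starts at P = 44.
CS = ½(68 − 50)(36) = 324; PS = ½(50 − 44)(36) = 108.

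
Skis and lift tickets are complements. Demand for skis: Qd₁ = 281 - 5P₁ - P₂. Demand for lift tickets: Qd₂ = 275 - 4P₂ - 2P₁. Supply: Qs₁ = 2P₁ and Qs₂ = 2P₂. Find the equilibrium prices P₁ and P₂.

Market 1: 281 - 5P₁ - P₂ = 2P₁ → 7P₁ + P₂ = 281.
Market 2: 6P₂ + 2P₁ = 275.
Eliminating P₂: 6×(1) − 1×(2) gives 40P₁ = 1411, so P₁ = 35.275.
Back-substitute into (2): P₂ = (275 − 2×35.275) / 6 = 34.075.

P₁ = 35.275, P₂ = 34.075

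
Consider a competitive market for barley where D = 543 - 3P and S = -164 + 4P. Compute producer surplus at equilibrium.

Producer surplus = 7200

Equilibrium: 543 - 3P = -164 + 4P gives P* = 101, Q* = 240.
Supply starts at P = 41 (where S = 0).
PS = ½(101 − 41)(240) = 7200.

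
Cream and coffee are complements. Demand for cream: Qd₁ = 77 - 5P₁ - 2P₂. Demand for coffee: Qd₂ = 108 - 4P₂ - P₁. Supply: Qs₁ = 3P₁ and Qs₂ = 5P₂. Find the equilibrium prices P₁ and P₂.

P₁ = 477/70, P₂ = 787/70

Market 1: 77 - 5P₁ - 2P₂ = 3P₁ → 8P₁ + 2P₂ = 77.
Market 2: 9P₂ + P₁ = 108.
Eliminating P₂: 9×(1) − 2×(2) gives 70P₁ = 477, so P₁ = 477/70.
Back-substitute into (2): P₂ = (108 − 1×477/70) / 9 = 787/70.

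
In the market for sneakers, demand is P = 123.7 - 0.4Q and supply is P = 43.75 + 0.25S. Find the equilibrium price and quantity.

Set the two price expressions equal: 123.7 - 0.4Q = 43.75 + 0.25Q.
79.95 = 0.65Q, so Q* = 123.
P* = 123.7 − (0.4)(123) = 74.5.

P* = 74.5, Q* = 123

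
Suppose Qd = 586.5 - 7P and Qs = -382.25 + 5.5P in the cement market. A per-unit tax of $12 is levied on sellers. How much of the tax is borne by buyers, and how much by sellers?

Pre-tax equilibrium: P* = 77.5, Q* = 44.
Tax on sellers shifts supply to Qs = -382.25 + 5.5(P − 12) = -448.25 + 5.5P.
586.5 - 7P = -448.25 + 5.5P gives buyer price Pb = 82.78; sellers receive Ps = 82.78 − 12 = 70.78.
New quantity: Q = 586.5 − 7(82.78) = 7.04.
Buyer burden = 82.78 − 77.5 = 5.28; seller burden = 77.5 − 70.78 = 6.72.

Buyers bear $5.28, sellers bear $6.72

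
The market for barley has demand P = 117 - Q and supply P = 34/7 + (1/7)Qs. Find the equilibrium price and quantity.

Set the two price expressions equal: 117 - Q = 34/7 + (1/7)Q.
785/7 = (8/7)Q, so Q* = 98.125.
P* = 117 − (1)(98.125) = 18.875.

P* = 18.875, Q* = 98.125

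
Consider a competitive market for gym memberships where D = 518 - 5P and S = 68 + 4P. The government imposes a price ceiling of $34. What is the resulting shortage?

Equilibrium price would be P* = 50, so the ceiling at 34 binds.
At P = 34: D = 518 − 5(34) = 348, S = 68 + 4(34) = 204.
Shortage = 348 − 204 = 144.

Shortage = 144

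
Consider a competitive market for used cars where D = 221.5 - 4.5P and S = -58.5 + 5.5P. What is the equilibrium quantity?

Set D = S: 221.5 - 4.5P = -58.5 + 5.5P.
280 = 10P, so P* = 28.
Q* = 221.5 − 4.5(28) = 95.5.

Q* = 95.5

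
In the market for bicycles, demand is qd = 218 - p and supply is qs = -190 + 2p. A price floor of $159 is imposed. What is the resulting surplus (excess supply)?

Equilibrium price would be p* = 136, so the floor at 159 binds.
At p = 159: qd = 59, qs = 128.
Surplus = 128 − 59 = 69.

Surplus = 69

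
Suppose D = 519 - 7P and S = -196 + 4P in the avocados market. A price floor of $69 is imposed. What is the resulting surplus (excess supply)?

Equilibrium price would be P* = 65, so the floor at 69 binds.
At P = 69: D = 36, S = 80.
Surplus = 80 − 36 = 44.

Surplus = 44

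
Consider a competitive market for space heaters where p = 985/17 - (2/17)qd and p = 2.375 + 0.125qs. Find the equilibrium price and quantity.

Set the two price expressions equal: 985/17 - (2/17)q = 2.375 + 0.125q.
7557/136 = (33/136)q, so q* = 229.
p* = 985/17 − (2/17)(229) = 31.

p* = 31, q* = 229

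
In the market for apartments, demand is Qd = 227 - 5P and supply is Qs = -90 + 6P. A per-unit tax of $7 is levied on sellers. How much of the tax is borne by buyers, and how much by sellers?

Pre-tax equilibrium: P* = 317/11, Q* = 912/11.
Tax on sellers shifts supply to Qs = -90 + 6(P − 7) = -132 + 6P.
227 - 5P = -132 + 6P gives buyer price Pb = 359/11; sellers receive Ps = 359/11 − 7 = 282/11.
New quantity: Q = 227 − 5(359/11) = 702/11.
Buyer burden = 359/11 − 317/11 = 42/11; seller burden = 317/11 − 282/11 = 35/11.

Buyers bear 42/11, sellers bear 35/11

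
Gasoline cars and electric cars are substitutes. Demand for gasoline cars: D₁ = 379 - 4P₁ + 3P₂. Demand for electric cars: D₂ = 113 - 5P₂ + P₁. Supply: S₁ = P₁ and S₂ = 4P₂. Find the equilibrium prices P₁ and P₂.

Market 1: 379 - 4P₁ + 3P₂ = P₁ → 5P₁ - 3P₂ = 379.
Market 2: 9P₂ - P₁ = 113.
Eliminating P₂: 9×(1) + 3×(2) gives 42P₁ = 3750, so P₁ = 625/7.
Back-substitute into (2): P₂ = (113 + 1×625/7) / 9 = 472/21.

P₁ = 625/7, P₂ = 472/21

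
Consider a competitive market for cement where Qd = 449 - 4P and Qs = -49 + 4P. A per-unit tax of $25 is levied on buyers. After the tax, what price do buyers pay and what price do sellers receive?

Buyers pay $74.75, sellers receive $49.75

Pre-tax equilibrium: P* = 62.25, Q* = 200.
Tax on buyers shifts demand to Qd = 449 − 4(P + 25) = 349 - 4P.
349 - 4P = -49 + 4P gives seller price Ps = 49.75; buyers pay Pb = 49.75 + 25 = 74.75.
New quantity: Q = 449 − 4(74.75) = 150.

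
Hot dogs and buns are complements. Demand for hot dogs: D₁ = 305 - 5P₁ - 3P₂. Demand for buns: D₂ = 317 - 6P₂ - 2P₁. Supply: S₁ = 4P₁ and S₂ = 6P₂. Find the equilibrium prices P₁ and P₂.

Market 1: 305 - 5P₁ - 3P₂ = 4P₁ → 9P₁ + 3P₂ = 305.
Market 2: 12P₂ + 2P₁ = 317.
Eliminating P₂: 12×(1) − 3×(2) gives 102P₁ = 2709, so P₁ = 903/34.
Back-substitute into (2): P₂ = (317 − 2×903/34) / 12 = 2243/102.

P₁ = 903/34, P₂ = 2243/102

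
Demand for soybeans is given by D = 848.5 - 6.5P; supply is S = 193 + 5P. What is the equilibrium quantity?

Set D = S: 848.5 - 6.5P = 193 + 5P.
655.5 = 11.5P, so P* = 57.
Q* = 848.5 − 6.5(57) = 478.

Q* = 478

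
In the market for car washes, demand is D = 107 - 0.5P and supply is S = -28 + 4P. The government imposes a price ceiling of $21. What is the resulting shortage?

Shortage = 40.5

Equilibrium price would be P* = 30, so the ceiling at 21 binds.
At P = 21: D = 107 − 0.5(21) = 96.5, S = -28 + 4(21) = 56.
Shortage = 96.5 − 56 = 40.5.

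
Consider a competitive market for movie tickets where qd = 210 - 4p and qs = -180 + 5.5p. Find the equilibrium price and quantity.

p* = 780/19, q* = 870/19

Set qd = qs: 210 - 4p = -180 + 5.5p.
390 = 9.5p, so p* = 780/19.
q* = 210 − 4(780/19) = 870/19.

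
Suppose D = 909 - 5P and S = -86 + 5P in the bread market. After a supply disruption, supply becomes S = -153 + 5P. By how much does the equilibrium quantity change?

ΔQ = -33.5

Original equilibrium: P* = 99.5, Q* = 411.5.
New equilibrium: 909 - 5P = -153 + 5P, so 1062 = 10P and P' = 106.2; Q' = 909 − 5(106.2) = 378.
Change in quantity: 378 − 411.5 = -33.5.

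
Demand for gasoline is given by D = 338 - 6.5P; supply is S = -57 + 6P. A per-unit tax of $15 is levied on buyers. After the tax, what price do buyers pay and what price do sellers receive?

Buyers pay $38.8, sellers receive $23.8

Pre-tax equilibrium: P* = 31.6, Q* = 132.6.
Tax on buyers shifts demand to D = 338 − 6.5(P + 15) = 240.5 - 6.5P.
240.5 - 6.5P = -57 + 6P gives seller price Ps = 23.8; buyers pay Pb = 23.8 + 15 = 38.8.
New quantity: Q = 338 − 6.5(38.8) = 85.8.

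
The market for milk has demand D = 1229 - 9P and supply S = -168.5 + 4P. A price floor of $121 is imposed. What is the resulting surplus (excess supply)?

Equilibrium price would be P* = 107.5, so the floor at 121 binds.
At P = 121: D = 140, S = 315.5.
Surplus = 315.5 − 140 = 175.5.

Surplus = 175.5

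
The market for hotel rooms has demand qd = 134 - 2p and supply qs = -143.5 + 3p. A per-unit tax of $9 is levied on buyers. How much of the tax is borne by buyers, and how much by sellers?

Buyers bear $5.4, sellers bear $3.6

Pre-tax equilibrium: p* = 55.5, q* = 23.
Tax on buyers shifts demand to qd = 134 − 2(p + 9) = 116 - 2p.
116 - 2p = -143.5 + 3p gives seller price ps = 51.9; buyers pay pb = 51.9 + 9 = 60.9.
New quantity: q = 134 − 2(60.9) = 12.2.
Buyer burden = 60.9 − 55.5 = 5.4; seller burden = 55.5 − 51.9 = 3.6.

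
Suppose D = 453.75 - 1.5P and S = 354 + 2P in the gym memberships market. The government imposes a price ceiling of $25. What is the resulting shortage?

Equilibrium price would be P* = 28.5, so the ceiling at 25 binds.
At P = 25: D = 453.75 − 1.5(25) = 416.25, S = 354 + 2(25) = 404.
Shortage = 416.25 − 404 = 12.25.

Shortage = 12.25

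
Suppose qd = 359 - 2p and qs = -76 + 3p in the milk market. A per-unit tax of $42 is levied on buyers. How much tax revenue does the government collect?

Pre-tax equilibrium: p* = 87, q* = 185.
Tax on buyers shifts demand to qd = 359 − 2(p + 42) = 275 - 2p.
275 - 2p = -76 + 3p gives seller price ps = 70.2; buyers pay pb = 70.2 + 42 = 112.2.
New quantity: q = 359 − 2(112.2) = 134.6.
Revenue = 42 × 134.6 = 5653.2.

Tax revenue = 5653.2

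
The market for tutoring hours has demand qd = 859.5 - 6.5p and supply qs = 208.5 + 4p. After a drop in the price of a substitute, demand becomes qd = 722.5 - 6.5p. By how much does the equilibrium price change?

Original equilibrium: p* = 62, q* = 456.5.
New equilibrium: 722.5 - 6.5p = 208.5 + 4p, so 514 = 10.5p and p' = 1028/21; q' = 722.5 − 6.5(1028/21) = 16981/42.
Change in price: 1028/21 − 62 = -274/21.

Δp = -274/21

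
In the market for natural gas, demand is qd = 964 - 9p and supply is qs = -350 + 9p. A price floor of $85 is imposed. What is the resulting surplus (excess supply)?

Equilibrium price would be p* = 73, so the floor at 85 binds.
At p = 85: qd = 199, qs = 415.
Surplus = 415 − 199 = 216.

Surplus = 216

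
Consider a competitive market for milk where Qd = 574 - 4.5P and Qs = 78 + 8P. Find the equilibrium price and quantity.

Set Qd = Qs: 574 - 4.5P = 78 + 8P.
496 = 12.5P, so P* = 39.68.
Q* = 574 − 4.5(39.68) = 395.44.

P* = 39.68, Q* = 395.44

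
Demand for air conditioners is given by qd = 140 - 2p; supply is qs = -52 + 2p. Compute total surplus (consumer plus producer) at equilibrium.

Total surplus = 968

Equilibrium: 140 - 2p = -52 + 2p gives p* = 48, q* = 44.
Demand choke price: p = 70; supply starts at p = 26.
CS = ½(70 − 48)(44) = 484; PS = ½(48 − 26)(44) = 484.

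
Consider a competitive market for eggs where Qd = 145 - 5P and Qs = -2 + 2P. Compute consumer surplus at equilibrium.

Equilibrium: 145 - 5P = -2 + 2P gives P* = 21, Q* = 40.
Demand choke price (Qd = 0): P = 29.
CS = ½(29 − 21)(40) = 160.

Consumer surplus = 160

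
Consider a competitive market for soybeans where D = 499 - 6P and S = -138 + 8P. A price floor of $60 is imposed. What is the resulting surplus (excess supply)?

Surplus = 203

Equilibrium price would be P* = 45.5, so the floor at 60 binds.
At P = 60: D = 139, S = 342.
Surplus = 342 − 139 = 203.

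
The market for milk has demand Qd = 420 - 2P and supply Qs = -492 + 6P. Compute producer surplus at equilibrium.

Producer surplus = 3072

Equilibrium: 420 - 2P = -492 + 6P gives P* = 114, Q* = 192.
Supply starts at P = 82 (where Qs = 0).
PS = ½(114 − 82)(192) = 3072.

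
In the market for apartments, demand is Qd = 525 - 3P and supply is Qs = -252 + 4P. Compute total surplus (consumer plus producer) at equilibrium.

Equilibrium: 525 - 3P = -252 + 4P gives P* = 111, Q* = 192.
Demand choke price: P = 175; supply starts at P = 63.
CS = ½(175 − 111)(192) = 6144; PS = ½(111 − 63)(192) = 4608.

Total surplus = 10752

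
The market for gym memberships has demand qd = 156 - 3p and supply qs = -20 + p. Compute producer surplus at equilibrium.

Equilibrium: 156 - 3p = -20 + p gives p* = 44, q* = 24.
Supply starts at p = 20 (where qs = 0).
PS = ½(44 − 20)(24) = 288.

Producer surplus = 288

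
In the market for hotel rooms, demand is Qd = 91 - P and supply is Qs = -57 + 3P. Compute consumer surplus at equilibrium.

Equilibrium: 91 - P = -57 + 3P gives P* = 37, Q* = 54.
Demand choke price (Qd = 0): P = 91.
CS = ½(91 − 37)(54) = 1458.

Consumer surplus = 1458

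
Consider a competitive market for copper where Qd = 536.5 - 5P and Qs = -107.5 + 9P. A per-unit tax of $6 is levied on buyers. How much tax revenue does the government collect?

Tax revenue = 12063/7

Pre-tax equilibrium: P* = 46, Q* = 306.5.
Tax on buyers shifts demand to Qd = 536.5 − 5(P + 6) = 506.5 - 5P.
506.5 - 5P = -107.5 + 9P gives seller price Ps = 307/7; buyers pay Pb = 307/7 + 6 = 349/7.
New quantity: Q = 536.5 − 5(349/7) = 4021/14.
Revenue = 6 × 4021/14 = 12063/7.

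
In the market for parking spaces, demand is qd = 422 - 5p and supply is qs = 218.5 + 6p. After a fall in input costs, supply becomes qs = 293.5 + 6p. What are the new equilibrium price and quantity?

p' = 257/22, q' = 7999/22

Original equilibrium: p* = 18.5, q* = 329.5.
New equilibrium: 422 - 5p = 293.5 + 6p, so 128.5 = 11p and p' = 257/22; q' = 422 − 5(257/22) = 7999/22.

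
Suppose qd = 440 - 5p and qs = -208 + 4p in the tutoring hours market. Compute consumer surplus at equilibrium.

Consumer surplus = 640

Equilibrium: 440 - 5p = -208 + 4p gives p* = 72, q* = 80.
Demand choke price (qd = 0): p = 88.
CS = ½(88 − 72)(80) = 640.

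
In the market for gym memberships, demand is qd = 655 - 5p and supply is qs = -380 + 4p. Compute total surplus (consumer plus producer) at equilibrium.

Equilibrium: 655 - 5p = -380 + 4p gives p* = 115, q* = 80.
Demand choke price: p = 131; supply starts at p = 95.
CS = ½(131 − 115)(80) = 640; PS = ½(115 − 95)(80) = 800.

Total surplus = 1440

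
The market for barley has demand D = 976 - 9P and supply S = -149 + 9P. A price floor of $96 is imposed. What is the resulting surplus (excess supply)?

Surplus = 603

Equilibrium price would be P* = 62.5, so the floor at 96 binds.
At P = 96: D = 112, S = 715.
Surplus = 715 − 112 = 603.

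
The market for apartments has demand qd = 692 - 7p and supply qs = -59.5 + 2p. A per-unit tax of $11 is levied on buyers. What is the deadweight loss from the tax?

Deadweight loss = 847/9

Pre-tax equilibrium: p* = 83.5, q* = 107.5.
Tax on buyers shifts demand to qd = 692 − 7(p + 11) = 615 - 7p.
615 - 7p = -59.5 + 2p gives seller price ps = 1349/18; buyers pay pb = 1349/18 + 11 = 1547/18.
New quantity: q = 692 − 7(1547/18) = 1627/18.
DWL = ½ × 11 × (107.5 − 1627/18) = 847/9.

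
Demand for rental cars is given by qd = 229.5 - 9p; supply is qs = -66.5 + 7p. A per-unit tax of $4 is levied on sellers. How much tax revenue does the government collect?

Pre-tax equilibrium: p* = 18.5, q* = 63.
Tax on sellers shifts supply to qs = -66.5 + 7(p − 4) = -94.5 + 7p.
229.5 - 9p = -94.5 + 7p gives buyer price pb = 20.25; sellers receive ps = 20.25 − 4 = 16.25.
New quantity: q = 229.5 − 9(20.25) = 47.25.
Revenue = 4 × 47.25 = 189.

Tax revenue = 189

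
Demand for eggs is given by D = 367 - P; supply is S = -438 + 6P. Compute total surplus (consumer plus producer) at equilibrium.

Equilibrium: 367 - P = -438 + 6P gives P* = 115, Q* = 252.
Demand choke price: P = 367; supply starts at P = 73.
CS = ½(367 − 115)(252) = 31752; PS = ½(115 − 73)(252) = 5292.

Total surplus = 37044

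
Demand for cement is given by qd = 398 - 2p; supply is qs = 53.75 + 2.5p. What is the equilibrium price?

p* = 76.5

Set qd = qs: 398 - 2p = 53.75 + 2.5p.
344.25 = 4.5p, so p* = 76.5.
q* = 398 − 2(76.5) = 245.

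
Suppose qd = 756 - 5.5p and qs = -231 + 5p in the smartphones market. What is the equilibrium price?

Set qd = qs: 756 - 5.5p = -231 + 5p.
987 = 10.5p, so p* = 94.
q* = 756 − 5.5(94) = 239.

p* = 94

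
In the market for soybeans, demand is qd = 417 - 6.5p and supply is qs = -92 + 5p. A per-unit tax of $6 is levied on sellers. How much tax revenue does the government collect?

Pre-tax equilibrium: p* = 1018/23, q* = 2974/23.
Tax on sellers shifts supply to qs = -92 + 5(p − 6) = -122 + 5p.
417 - 6.5p = -122 + 5p gives buyer price pb = 1078/23; sellers receive ps = 1078/23 − 6 = 940/23.
New quantity: q = 417 − 6.5(1078/23) = 2584/23.
Revenue = 6 × 2584/23 = 15504/23.

Tax revenue = 15504/23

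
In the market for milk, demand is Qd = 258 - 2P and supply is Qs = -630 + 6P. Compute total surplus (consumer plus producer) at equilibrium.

Total surplus = 432

Equilibrium: 258 - 2P = -630 + 6P gives P* = 111, Q* = 36.
Demand choke price: P = 129; supply starts at P = 105.
CS = ½(129 − 111)(36) = 324; PS = ½(111 − 105)(36) = 108.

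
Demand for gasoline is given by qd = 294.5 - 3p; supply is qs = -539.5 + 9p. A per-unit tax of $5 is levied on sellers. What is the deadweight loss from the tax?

Pre-tax equilibrium: p* = 69.5, q* = 86.
Tax on sellers shifts supply to qs = -539.5 + 9(p − 5) = -584.5 + 9p.
294.5 - 3p = -584.5 + 9p gives buyer price pb = 73.25; sellers receive ps = 73.25 − 5 = 68.25.
New quantity: q = 294.5 − 3(73.25) = 74.75.
DWL = ½ × 5 × (86 − 74.75) = 28.125.

Deadweight loss = 28.125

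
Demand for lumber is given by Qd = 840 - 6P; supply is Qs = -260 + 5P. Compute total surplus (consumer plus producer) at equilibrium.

Equilibrium: 840 - 6P = -260 + 5P gives P* = 100, Q* = 240.
Demand choke price: P = 140; supply starts at P = 52.
CS = ½(140 − 100)(240) = 4800; PS = ½(100 − 52)(240) = 5760.

Total surplus = 10560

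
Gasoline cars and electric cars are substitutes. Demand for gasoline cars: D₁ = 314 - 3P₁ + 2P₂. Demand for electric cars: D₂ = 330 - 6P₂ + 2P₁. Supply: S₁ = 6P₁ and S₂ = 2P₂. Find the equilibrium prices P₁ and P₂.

P₁ = 793/17, P₂ = 1799/34

Market 1: 314 - 3P₁ + 2P₂ = 6P₁ → 9P₁ - 2P₂ = 314.
Market 2: 8P₂ - 2P₁ = 330.
Eliminating P₂: 8×(1) + 2×(2) gives 68P₁ = 3172, so P₁ = 793/17.
Back-substitute into (2): P₂ = (330 + 2×793/17) / 8 = 1799/34.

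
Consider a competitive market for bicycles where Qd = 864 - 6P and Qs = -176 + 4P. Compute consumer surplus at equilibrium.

Consumer surplus = 4800

Equilibrium: 864 - 6P = -176 + 4P gives P* = 104, Q* = 240.
Demand choke price (Qd = 0): P = 144.
CS = ½(144 − 104)(240) = 4800.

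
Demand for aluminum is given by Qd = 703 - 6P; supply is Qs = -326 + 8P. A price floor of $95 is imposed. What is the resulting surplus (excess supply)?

Equilibrium price would be P* = 73.5, so the floor at 95 binds.
At P = 95: Qd = 133, Qs = 434.
Surplus = 434 − 133 = 301.

Surplus = 301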